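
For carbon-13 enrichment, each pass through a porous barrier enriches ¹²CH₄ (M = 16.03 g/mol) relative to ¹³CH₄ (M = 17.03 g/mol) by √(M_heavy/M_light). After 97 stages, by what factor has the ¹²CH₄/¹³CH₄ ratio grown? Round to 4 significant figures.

18.82

Overall factor = α^97 with α = √(17.03/16.03), i.e. (17.03/16.03)^(97/2).
= 1.06238^(97/2) = 18.82.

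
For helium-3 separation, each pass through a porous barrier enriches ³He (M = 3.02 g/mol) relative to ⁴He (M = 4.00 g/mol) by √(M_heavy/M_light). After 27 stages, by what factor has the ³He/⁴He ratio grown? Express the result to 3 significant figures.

44.4

Each stage multiplies the ratio by α = √(4.00/3.02), so after 27 stages the overall factor is α^27 = (4.00/3.02)^(27/2).
= 1.32450^(27/2) = 44.4.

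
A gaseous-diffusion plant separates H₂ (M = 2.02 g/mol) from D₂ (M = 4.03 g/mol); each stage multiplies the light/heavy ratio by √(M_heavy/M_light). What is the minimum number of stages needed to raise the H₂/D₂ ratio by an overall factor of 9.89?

7

Per stage α = (4.03/2.02)^(1/2) = 1.99505^0.5, giving ln α = 0.3453.
Need α^N ≥ 9.89 ⇒ N ≥ ln(9.89) / ln α = 2.292 / 0.3453 = 6.64.
Minimum whole number of stages: N = 7.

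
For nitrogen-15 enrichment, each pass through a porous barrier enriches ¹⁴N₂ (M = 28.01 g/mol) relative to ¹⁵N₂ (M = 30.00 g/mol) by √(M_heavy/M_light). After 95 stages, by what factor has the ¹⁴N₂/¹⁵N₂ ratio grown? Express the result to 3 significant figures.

26.1

The single-stage factor is √(M_heavy/M_light), so 95 stages give [√(30.00/28.01)]^95 = (30.00/28.01)^(95/2).
= 1.07105^(95/2) = 26.1.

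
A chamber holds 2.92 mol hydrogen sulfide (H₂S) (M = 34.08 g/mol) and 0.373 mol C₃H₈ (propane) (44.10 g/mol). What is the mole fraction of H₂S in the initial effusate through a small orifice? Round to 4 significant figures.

0.8990

The effusion rate of species i is ∝ p_i/√M_i ∝ n_i/√M_i.
Mole fraction of H₂S in the effusate = (n_H₂S/√M_H₂S) / (n_H₂S/√M_H₂S + n_C₃H₈/√M_C₃H₈)
= (2.92/√34.08) / (2.92/√34.08 + 0.373/√44.10) = 0.5002/(0.5002 + 0.05617) = 0.8990.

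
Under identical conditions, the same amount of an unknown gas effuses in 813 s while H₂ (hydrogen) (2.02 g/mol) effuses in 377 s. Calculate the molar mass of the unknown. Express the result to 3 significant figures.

9.39 g/mol

By Graham's law, t_X/t_H₂ = √(M_X/M_H₂).
813/377 = 2.156 = √(M_X/2.02)
M_X = 2.02 × 2.156² = 2.02 × 4.650 = 9.39 g/mol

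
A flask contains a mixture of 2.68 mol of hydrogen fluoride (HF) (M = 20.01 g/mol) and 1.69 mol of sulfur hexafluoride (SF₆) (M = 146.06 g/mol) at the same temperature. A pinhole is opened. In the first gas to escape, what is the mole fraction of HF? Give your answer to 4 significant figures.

0.8108

Each component's effusion rate ∝ (its partial pressure)·(1/√M) ∝ n_i/√M_i.
Mole fraction of HF in the effusate = (n_HF/√M_HF) / (n_HF/√M_HF + n_SF₆/√M_SF₆)
= (2.68/√20.01) / (2.68/√20.01 + 1.69/√146.06) = 0.5991/(0.5991 + 0.1398) = 0.8108.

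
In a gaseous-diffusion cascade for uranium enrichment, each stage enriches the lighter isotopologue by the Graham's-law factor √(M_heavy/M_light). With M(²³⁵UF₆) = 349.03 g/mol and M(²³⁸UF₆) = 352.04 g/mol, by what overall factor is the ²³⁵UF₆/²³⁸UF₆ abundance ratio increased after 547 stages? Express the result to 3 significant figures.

10.5

Each stage multiplies the ratio by α = √(352.04/349.03), so after 547 stages the overall factor is α^547 = (352.04/349.03)^(547/2).
= 1.00862^(547/2) = 10.5.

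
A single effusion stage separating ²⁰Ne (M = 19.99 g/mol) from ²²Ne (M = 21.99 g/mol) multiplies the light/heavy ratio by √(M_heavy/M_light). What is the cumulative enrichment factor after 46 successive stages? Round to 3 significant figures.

8.96

After 46 stages the ratio has grown by (√(21.99/19.99))^46 = (21.99/19.99)^(46/2).
= 1.10005^23 = 8.96.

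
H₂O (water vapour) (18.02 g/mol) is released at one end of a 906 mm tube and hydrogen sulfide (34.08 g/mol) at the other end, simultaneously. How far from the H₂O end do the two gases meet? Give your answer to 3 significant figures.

In equal time, each gas travels a distance ∝ its rate ∝ 1/√M, so d_H₂O/d_H₂S = √(M_H₂S/M_H₂O) = √(34.08/18.02) = 1.375.
With d_H₂O + d_H₂S = 906 mm, d_H₂S = 906/(1 + 1.375) = 381.4 mm.
d_H₂O = 906 − 381.4 = 525 mm.

525 mm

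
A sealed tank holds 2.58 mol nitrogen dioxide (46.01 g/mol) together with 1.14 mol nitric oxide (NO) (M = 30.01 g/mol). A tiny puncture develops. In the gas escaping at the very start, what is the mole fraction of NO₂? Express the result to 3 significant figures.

Rate_i ∝ x_i/√M_i (Graham's law weighted by mole fraction), so the effusate composition follows n_i/√M_i.
x_NO₂(eff) = (n_NO₂/√M_NO₂) / (n_NO₂/√M_NO₂ + n_NO/√M_NO)
= (2.58/√46.01) / (2.58/√46.01 + 1.14/√30.01) = 0.3804/(0.3804 + 0.2081) = 0.646.

0.646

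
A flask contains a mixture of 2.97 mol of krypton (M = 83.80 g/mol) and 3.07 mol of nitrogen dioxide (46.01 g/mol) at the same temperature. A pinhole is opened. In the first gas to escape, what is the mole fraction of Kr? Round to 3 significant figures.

0.418

The effusion rate of species i is ∝ p_i/√M_i ∝ n_i/√M_i.
x_Kr(eff) = (n_Kr/√M_Kr) / (n_Kr/√M_Kr + n_NO₂/√M_NO₂)
= (2.97/√83.80) / (2.97/√83.80 + 3.07/√46.01) = 0.3244/(0.3244 + 0.4526) = 0.418.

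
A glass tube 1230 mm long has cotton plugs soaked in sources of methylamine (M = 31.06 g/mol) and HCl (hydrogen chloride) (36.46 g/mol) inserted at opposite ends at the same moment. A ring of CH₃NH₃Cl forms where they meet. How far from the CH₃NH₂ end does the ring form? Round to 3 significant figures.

Graham's law gives d_CH₃NH₂/d_HCl = rate_CH₃NH₂/rate_HCl = √(M_HCl/M_CH₃NH₂) = √(36.46/31.06) = 1.083.
With d_CH₃NH₂ + d_HCl = 1230 mm, d_HCl = 1230/(1 + 1.083) = 590.4 mm.
d_CH₃NH₂ = 1230 − 590.4 = 640 mm.

640 mm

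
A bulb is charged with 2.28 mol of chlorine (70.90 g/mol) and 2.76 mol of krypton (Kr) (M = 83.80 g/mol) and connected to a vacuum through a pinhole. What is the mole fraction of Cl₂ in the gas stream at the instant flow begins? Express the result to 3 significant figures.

0.473

Effusion rate of each component ∝ n_i/√M_i (partial pressure × 1/√M).
So x_Cl₂ in the escaping gas = (n_Cl₂/√M_Cl₂) / Σ(n_i/√M_i)
= (2.28/√70.90) / (2.28/√70.90 + 2.76/√83.80) = 0.2708/(0.2708 + 0.3015) = 0.473.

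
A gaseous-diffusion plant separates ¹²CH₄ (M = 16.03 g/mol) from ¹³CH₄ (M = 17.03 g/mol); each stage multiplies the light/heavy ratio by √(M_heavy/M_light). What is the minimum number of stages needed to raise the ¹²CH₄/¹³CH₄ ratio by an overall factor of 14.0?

88

With α = √(17.03/16.03) per stage, ln α = ½ ln(1.06238) = 0.03026.
Need α^N ≥ 14.0 ⇒ N ≥ ln(14.0) / ln α = 2.639 / 0.03026 = 87.22.
So at least 88 stages are needed.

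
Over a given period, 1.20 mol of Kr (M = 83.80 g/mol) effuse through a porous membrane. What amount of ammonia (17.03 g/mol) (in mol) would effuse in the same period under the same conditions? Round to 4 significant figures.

From Graham's law, rate_NH₃/rate_Kr = √(M_Kr/M_NH₃) = √(83.80/17.03) = √4.921 = 2.218.
So the amount for NH₃ is 1.20 × 2.218 = 2.662 mol.

2.662 mol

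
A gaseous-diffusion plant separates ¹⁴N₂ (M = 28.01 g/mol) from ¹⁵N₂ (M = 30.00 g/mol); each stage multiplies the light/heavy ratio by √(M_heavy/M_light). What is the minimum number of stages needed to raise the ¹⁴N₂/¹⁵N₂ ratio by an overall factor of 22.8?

92

Per stage α = (30.00/28.01)^(1/2) = 1.07105^0.5, giving ln α = 0.03432.
Need α^N ≥ 22.8 ⇒ N ≥ ln(22.8) / ln α = 3.127 / 0.03432 = 91.11.
Minimum whole number of stages: N = 92.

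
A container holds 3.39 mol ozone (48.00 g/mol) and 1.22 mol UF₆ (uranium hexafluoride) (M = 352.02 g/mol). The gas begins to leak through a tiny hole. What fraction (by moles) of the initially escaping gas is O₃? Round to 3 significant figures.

0.883

Effusion rate of each component ∝ n_i/√M_i (partial pressure × 1/√M).
x_O₃(eff) = (n_O₃/√M_O₃) / (n_O₃/√M_O₃ + n_UF₆/√M_UF₆)
= (3.39/√48.00) / (3.39/√48.00 + 1.22/√352.02) = 0.4893/(0.4893 + 0.06502) = 0.883.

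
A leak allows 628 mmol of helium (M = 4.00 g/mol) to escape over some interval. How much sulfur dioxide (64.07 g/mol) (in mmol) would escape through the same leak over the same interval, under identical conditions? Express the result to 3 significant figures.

From Graham's law, rate_SO₂/rate_He = √(M_He/M_SO₂) = √(4.00/64.07) = √0.06243 = 0.2499.
So the amount for SO₂ is 628 × 0.2499 = 157 mmol.

157 mmol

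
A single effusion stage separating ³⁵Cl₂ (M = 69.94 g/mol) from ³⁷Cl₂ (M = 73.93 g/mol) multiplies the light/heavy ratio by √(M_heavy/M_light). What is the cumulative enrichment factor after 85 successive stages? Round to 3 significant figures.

10.6

Overall factor = α^85 with α = √(73.93/69.94), i.e. (73.93/69.94)^(85/2).
= 1.05705^(85/2) = 10.6.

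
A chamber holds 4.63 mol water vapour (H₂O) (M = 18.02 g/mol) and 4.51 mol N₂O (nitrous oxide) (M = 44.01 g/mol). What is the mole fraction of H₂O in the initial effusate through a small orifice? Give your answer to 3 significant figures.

Effusion rate of each component ∝ n_i/√M_i (partial pressure × 1/√M).
Mole fraction of H₂O in the effusate = (n_H₂O/√M_H₂O) / (n_H₂O/√M_H₂O + n_N₂O/√M_N₂O)
= (4.63/√18.02) / (4.63/√18.02 + 4.51/√44.01) = 1.091/(1.091 + 0.6798) = 0.616.

0.616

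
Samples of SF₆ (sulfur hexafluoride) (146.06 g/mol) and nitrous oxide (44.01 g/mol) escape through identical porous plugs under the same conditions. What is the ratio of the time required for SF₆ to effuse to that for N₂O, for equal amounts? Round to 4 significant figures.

Since effusion rate ∝ 1/√M, t_SF₆/t_N₂O = √(M_SF₆/M_N₂O) = √(146.06/44.01) = √3.319 = 1.822.

1.822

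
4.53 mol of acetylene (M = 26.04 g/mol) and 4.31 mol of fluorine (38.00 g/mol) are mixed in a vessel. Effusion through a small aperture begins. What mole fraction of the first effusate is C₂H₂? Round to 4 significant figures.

0.5594

The effusion rate of species i is ∝ p_i/√M_i ∝ n_i/√M_i.
So x_C₂H₂ in the escaping gas = (n_C₂H₂/√M_C₂H₂) / Σ(n_i/√M_i)
= (4.53/√26.04) / (4.53/√26.04 + 4.31/√38.00) = 0.8877/(0.8877 + 0.6992) = 0.5594.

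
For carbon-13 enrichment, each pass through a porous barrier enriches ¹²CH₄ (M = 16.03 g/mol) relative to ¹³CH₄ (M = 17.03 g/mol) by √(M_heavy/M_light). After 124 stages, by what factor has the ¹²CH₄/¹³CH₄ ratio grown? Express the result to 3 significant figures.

After 124 stages the ratio has grown by (√(17.03/16.03))^124 = (17.03/16.03)^(124/2).
= 1.06238^62 = 42.6.

42.6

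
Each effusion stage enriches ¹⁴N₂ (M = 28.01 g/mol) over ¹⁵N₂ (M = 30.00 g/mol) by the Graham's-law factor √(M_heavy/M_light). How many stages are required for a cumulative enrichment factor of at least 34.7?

104

With α = √(30.00/28.01) per stage, ln α = ½ ln(1.07105) = 0.03432.
Need α^N ≥ 34.7 ⇒ N ≥ ln(34.7) / ln α = 3.547 / 0.03432 = 103.35.
Rounding up, N = 104 stages.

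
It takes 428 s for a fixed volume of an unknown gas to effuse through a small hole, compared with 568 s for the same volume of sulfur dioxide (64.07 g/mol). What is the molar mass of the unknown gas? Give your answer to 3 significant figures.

Using Graham's law: t_X/t_SO₂ = √(M_X/M_SO₂).
428/568 = 0.7535 = √(M_X/64.07)
M_X = 64.07 × 0.7535² = 64.07 × 0.5678 = 36.4 g/mol

36.4 g/mol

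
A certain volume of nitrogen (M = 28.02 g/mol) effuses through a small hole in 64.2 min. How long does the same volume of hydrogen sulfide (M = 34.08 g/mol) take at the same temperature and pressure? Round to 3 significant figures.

Using Graham's law: t_H₂S/t_N₂ = √(M_H₂S/M_N₂) = √(34.08/28.02) = √1.216 = 1.103.
So the time for H₂S is 64.2 × 1.103 = 70.8 min.

70.8 min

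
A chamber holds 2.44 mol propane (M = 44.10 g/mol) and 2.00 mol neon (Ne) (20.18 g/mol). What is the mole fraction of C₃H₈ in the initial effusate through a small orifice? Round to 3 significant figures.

Rate_i ∝ x_i/√M_i (Graham's law weighted by mole fraction), so the effusate composition follows n_i/√M_i.
x_C₃H₈(eff) = (n_C₃H₈/√M_C₃H₈) / (n_C₃H₈/√M_C₃H₈ + n_Ne/√M_Ne)
= (2.44/√44.10) / (2.44/√44.10 + 2.00/√20.18) = 0.3674/(0.3674 + 0.4452) = 0.452.

0.452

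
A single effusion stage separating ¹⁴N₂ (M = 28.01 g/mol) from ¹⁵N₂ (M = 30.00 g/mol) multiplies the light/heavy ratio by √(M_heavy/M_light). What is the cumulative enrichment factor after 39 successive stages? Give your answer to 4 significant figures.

3.813

Each stage multiplies the ratio by α = √(30.00/28.01), so after 39 stages the overall factor is α^39 = (30.00/28.01)^(39/2).
= 1.07105^(39/2) = 3.813.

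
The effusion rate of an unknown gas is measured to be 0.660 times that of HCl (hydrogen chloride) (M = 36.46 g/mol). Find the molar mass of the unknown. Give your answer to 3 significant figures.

83.7 g/mol

By Graham's law, rate_X/rate_HCl = √(M_HCl/M_X).
0.660 = √(36.46/M_X)
M_X = 36.46 / 0.660² = 36.46 / 0.4356 = 83.7 g/mol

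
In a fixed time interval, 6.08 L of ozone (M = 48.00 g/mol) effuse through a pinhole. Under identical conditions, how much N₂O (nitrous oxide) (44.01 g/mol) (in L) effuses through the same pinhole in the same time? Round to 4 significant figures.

6.350 L

From Graham's law, rate_N₂O/rate_O₃ = √(M_O₃/M_N₂O) = √(48.00/44.01) = √1.091 = 1.044.
So the volume for N₂O is 6.08 × 1.044 = 6.350 L.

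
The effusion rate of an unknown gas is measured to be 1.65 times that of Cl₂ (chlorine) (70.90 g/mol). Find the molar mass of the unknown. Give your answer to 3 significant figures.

Since effusion rate ∝ 1/√M, rate_X/rate_Cl₂ = √(M_Cl₂/M_X).
1.65 = √(70.90/M_X)
M_X = 70.90 / 1.65² = 70.90 / 2.722 = 26.0 g/mol

26.0 g/mol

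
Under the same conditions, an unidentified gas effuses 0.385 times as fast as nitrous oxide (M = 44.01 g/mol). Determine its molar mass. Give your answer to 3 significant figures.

Using Graham's law: rate_X/rate_N₂O = √(M_N₂O/M_X).
0.385 = √(44.01/M_X)
M_X = 44.01 / 0.385² = 44.01 / 0.1482 = 297 g/mol

297 g/mol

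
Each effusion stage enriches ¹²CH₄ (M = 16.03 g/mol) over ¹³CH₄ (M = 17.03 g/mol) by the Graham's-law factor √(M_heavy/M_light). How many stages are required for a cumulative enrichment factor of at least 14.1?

Single-stage factor α = √(17.03/16.03), so ln α = ½ ln(1.06238) = 0.03026.
Need α^N ≥ 14.1 ⇒ N ≥ ln(14.1) / ln α = 2.646 / 0.03026 = 87.46.
Rounding up, N = 88 stages.

88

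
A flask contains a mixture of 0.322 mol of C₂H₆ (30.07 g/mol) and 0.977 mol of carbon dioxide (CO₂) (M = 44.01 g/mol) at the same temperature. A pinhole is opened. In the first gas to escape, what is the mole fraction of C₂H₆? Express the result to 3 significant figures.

0.285

Each component's effusion rate ∝ (its partial pressure)·(1/√M) ∝ n_i/√M_i.
Mole fraction of C₂H₆ in the effusate = (n_C₂H₆/√M_C₂H₆) / (n_C₂H₆/√M_C₂H₆ + n_CO₂/√M_CO₂)
= (0.322/√30.07) / (0.322/√30.07 + 0.977/√44.01) = 0.05872/(0.05872 + 0.1473) = 0.285.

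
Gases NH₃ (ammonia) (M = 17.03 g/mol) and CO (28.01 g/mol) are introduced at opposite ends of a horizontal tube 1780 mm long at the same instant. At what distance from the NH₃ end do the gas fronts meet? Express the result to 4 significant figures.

1000 mm

Distances travelled in equal time are proportional to diffusion rates, so d_NH₃/d_CO = √(M_CO/M_NH₃) = √(28.01/17.03) = 1.282.
With d_NH₃ + d_CO = 1780 mm, d_CO = 1780/(1 + 1.282) = 779.9 mm.
d_NH₃ = 1780 − 779.9 = 1000 mm.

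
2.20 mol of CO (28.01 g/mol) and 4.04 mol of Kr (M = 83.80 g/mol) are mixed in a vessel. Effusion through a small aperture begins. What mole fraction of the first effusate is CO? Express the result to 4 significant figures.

0.4850

Each component's effusion rate ∝ (its partial pressure)·(1/√M) ∝ n_i/√M_i.
Mole fraction of CO in the effusate = (n_CO/√M_CO) / (n_CO/√M_CO + n_Kr/√M_Kr)
= (2.20/√28.01) / (2.20/√28.01 + 4.04/√83.80) = 0.4157/(0.4157 + 0.4413) = 0.4850.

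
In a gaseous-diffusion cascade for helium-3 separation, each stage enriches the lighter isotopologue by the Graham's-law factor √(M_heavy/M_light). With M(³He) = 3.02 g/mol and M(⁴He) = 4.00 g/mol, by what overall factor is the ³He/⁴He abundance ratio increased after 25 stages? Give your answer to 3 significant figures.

After 25 stages the ratio has grown by (√(4.00/3.02))^25 = (4.00/3.02)^(25/2).
= 1.32450^(25/2) = 33.5.

33.5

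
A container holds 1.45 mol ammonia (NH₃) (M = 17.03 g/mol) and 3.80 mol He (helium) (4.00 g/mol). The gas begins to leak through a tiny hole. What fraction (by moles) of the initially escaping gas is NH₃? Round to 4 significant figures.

0.1561

Rate_i ∝ x_i/√M_i (Graham's law weighted by mole fraction), so the effusate composition follows n_i/√M_i.
x_NH₃(eff) = (n_NH₃/√M_NH₃) / (n_NH₃/√M_NH₃ + n_He/√M_He)
= (1.45/√17.03) / (1.45/√17.03 + 3.80/√4.00) = 0.3514/(0.3514 + 1.900) = 0.1561.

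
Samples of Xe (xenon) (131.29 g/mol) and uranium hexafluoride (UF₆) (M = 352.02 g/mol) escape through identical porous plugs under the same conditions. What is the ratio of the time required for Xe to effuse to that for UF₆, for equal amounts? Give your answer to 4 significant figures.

0.6107

Since effusion rate ∝ 1/√M, t_Xe/t_UF₆ = √(M_Xe/M_UF₆) = √(131.29/352.02) = √0.3730 = 0.6107.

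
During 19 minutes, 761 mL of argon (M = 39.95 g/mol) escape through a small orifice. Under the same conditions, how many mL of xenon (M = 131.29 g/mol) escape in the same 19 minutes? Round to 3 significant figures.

420 mL

Since effusion rate ∝ 1/√M, rate_Xe/rate_Ar = √(M_Ar/M_Xe) = √(39.95/131.29) = √0.3043 = 0.5516.
So the volume for Xe is 761 × 0.5516 = 420 mL.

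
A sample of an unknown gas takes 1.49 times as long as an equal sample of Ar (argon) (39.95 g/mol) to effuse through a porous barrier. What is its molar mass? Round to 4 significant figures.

88.69 g/mol

From Graham's law, t_X/t_Ar = √(M_X/M_Ar).
1.49 = √(M_X/39.95)
M_X = 39.95 × 1.49² = 39.95 × 2.220 = 88.69 g/mol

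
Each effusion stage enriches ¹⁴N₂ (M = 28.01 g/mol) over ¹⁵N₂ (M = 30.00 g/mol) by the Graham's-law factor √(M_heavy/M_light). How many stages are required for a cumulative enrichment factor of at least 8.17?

62

With α = √(30.00/28.01) per stage, ln α = ½ ln(1.07105) = 0.03432.
Need α^N ≥ 8.17 ⇒ N ≥ ln(8.17) / ln α = 2.100 / 0.03432 = 61.21.
Minimum whole number of stages: N = 62.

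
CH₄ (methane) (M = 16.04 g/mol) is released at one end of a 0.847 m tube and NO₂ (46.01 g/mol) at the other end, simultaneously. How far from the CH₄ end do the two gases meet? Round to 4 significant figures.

Graham's law gives d_CH₄/d_NO₂ = rate_CH₄/rate_NO₂ = √(M_NO₂/M_CH₄) = √(46.01/16.04) = 1.694.
With d_CH₄ + d_NO₂ = 0.847 m, d_NO₂ = 0.847/(1 + 1.694) = 0.3144 m.
d_CH₄ = 0.847 − 0.3144 = 0.5326 m.

0.5326 m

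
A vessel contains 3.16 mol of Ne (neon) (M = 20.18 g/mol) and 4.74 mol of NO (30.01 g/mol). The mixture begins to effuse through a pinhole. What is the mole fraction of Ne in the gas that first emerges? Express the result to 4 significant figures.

0.4484

Each component's effusion rate ∝ (its partial pressure)·(1/√M) ∝ n_i/√M_i.
Mole fraction of Ne in the effusate = (n_Ne/√M_Ne) / (n_Ne/√M_Ne + n_NO/√M_NO)
= (3.16/√20.18) / (3.16/√20.18 + 4.74/√30.01) = 0.7034/(0.7034 + 0.8653) = 0.4484.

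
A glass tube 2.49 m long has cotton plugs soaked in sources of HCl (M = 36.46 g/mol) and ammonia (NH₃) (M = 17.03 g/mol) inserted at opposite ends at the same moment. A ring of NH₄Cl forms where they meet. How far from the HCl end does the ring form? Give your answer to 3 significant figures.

1.01 m

Graham's law gives d_HCl/d_NH₃ = rate_HCl/rate_NH₃ = √(M_NH₃/M_HCl) = √(17.03/36.46) = 0.6834.
With d_HCl + d_NH₃ = 2.49 m, d_NH₃ = 2.49/(1 + 0.6834) = 1.479 m.
d_HCl = 2.49 − 1.479 = 1.01 m.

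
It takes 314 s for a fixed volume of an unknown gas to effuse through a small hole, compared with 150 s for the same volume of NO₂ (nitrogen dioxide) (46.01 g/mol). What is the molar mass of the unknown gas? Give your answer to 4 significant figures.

201.6 g/mol

Using Graham's law: t_X/t_NO₂ = √(M_X/M_NO₂).
314/150 = 2.093 = √(M_X/46.01)
M_X = 46.01 × 2.093² = 46.01 × 4.382 = 201.6 g/mol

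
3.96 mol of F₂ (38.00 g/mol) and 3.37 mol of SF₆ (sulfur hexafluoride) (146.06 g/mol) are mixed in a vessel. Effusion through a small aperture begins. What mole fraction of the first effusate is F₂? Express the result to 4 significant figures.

Effusion rate of each component ∝ n_i/√M_i (partial pressure × 1/√M).
Mole fraction of F₂ in the effusate = (n_F₂/√M_F₂) / (n_F₂/√M_F₂ + n_SF₆/√M_SF₆)
= (3.96/√38.00) / (3.96/√38.00 + 3.37/√146.06) = 0.6424/(0.6424 + 0.2788) = 0.6973.

0.6973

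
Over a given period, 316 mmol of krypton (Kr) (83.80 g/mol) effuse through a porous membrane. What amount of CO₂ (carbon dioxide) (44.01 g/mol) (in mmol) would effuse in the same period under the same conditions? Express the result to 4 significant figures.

Since effusion rate ∝ 1/√M, rate_CO₂/rate_Kr = √(M_Kr/M_CO₂) = √(83.80/44.01) = √1.904 = 1.380.
So the amount for CO₂ is 316 × 1.380 = 436.0 mmol.

436.0 mmol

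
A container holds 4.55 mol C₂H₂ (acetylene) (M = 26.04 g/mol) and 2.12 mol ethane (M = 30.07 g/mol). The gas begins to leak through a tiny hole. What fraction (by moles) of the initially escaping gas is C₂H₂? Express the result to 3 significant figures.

0.698

Rate_i ∝ x_i/√M_i (Graham's law weighted by mole fraction), so the effusate composition follows n_i/√M_i.
So x_C₂H₂ in the escaping gas = (n_C₂H₂/√M_C₂H₂) / Σ(n_i/√M_i)
= (4.55/√26.04) / (4.55/√26.04 + 2.12/√30.07) = 0.8916/(0.8916 + 0.3866) = 0.698.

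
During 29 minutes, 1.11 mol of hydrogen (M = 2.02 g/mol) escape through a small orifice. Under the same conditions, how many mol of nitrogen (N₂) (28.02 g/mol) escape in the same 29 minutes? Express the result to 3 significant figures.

0.298 mol

Since effusion rate ∝ 1/√M, rate_N₂/rate_H₂ = √(M_H₂/M_N₂) = √(2.02/28.02) = √0.07209 = 0.2685.
So the amount for N₂ is 1.11 × 0.2685 = 0.298 mol.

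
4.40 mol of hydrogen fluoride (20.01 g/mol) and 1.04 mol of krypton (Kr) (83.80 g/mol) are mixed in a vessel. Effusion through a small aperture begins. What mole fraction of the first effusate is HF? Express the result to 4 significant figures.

Rate_i ∝ x_i/√M_i (Graham's law weighted by mole fraction), so the effusate composition follows n_i/√M_i.
So x_HF in the escaping gas = (n_HF/√M_HF) / Σ(n_i/√M_i)
= (4.40/√20.01) / (4.40/√20.01 + 1.04/√83.80) = 0.9836/(0.9836 + 0.1136) = 0.8965.

0.8965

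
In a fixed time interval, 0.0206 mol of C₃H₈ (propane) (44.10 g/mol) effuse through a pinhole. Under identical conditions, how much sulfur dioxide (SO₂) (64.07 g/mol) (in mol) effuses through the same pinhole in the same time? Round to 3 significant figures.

0.0171 mol

Since effusion rate ∝ 1/√M, rate_SO₂/rate_C₃H₈ = √(M_C₃H₈/M_SO₂) = √(44.10/64.07) = √0.6883 = 0.8296.
So the amount for SO₂ is 0.0206 × 0.8296 = 0.0171 mol.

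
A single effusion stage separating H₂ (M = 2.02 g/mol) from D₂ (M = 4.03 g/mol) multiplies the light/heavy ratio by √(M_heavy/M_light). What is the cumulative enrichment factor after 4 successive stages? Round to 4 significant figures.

3.980

After 4 stages the ratio has grown by (√(4.03/2.02))^4 = (4.03/2.02)^(4/2).
= 1.99505^2 = 3.980.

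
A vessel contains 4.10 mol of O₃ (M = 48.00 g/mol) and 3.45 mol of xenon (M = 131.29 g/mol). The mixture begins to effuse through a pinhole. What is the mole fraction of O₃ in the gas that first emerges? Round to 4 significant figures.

Rate_i ∝ x_i/√M_i (Graham's law weighted by mole fraction), so the effusate composition follows n_i/√M_i.
So x_O₃ in the escaping gas = (n_O₃/√M_O₃) / Σ(n_i/√M_i)
= (4.10/√48.00) / (4.10/√48.00 + 3.45/√131.29) = 0.5918/(0.5918 + 0.3011) = 0.6628.

0.6628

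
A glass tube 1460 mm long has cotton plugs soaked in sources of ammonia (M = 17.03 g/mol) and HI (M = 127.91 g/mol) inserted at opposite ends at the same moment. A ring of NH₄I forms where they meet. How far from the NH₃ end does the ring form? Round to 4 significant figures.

Graham's law gives d_NH₃/d_HI = rate_NH₃/rate_HI = √(M_HI/M_NH₃) = √(127.91/17.03) = 2.741.
With d_NH₃ + d_HI = 1460 mm, d_HI = 1460/(1 + 2.741) = 390.3 mm.
d_NH₃ = 1460 − 390.3 = 1070 mm.

1070 mm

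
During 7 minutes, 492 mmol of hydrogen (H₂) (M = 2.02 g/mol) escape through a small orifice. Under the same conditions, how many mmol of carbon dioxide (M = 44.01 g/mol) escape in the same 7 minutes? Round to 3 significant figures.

105 mmol

Since effusion rate ∝ 1/√M, rate_CO₂/rate_H₂ = √(M_H₂/M_CO₂) = √(2.02/44.01) = √0.04590 = 0.2142.
So the amount for CO₂ is 492 × 0.2142 = 105 mmol.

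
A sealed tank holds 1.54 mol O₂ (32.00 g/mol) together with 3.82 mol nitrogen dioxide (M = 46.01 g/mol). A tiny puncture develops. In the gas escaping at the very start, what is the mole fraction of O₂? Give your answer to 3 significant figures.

Effusion rate of each component ∝ n_i/√M_i (partial pressure × 1/√M).
Mole fraction of O₂ in the effusate = (n_O₂/√M_O₂) / (n_O₂/√M_O₂ + n_NO₂/√M_NO₂)
= (1.54/√32.00) / (1.54/√32.00 + 3.82/√46.01) = 0.2722/(0.2722 + 0.5632) = 0.326.

0.326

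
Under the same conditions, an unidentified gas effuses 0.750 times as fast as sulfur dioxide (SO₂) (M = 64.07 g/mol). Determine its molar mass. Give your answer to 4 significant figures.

113.9 g/mol

Since effusion rate ∝ 1/√M, rate_X/rate_SO₂ = √(M_SO₂/M_X).
0.750 = √(64.07/M_X)
M_X = 64.07 / 0.750² = 64.07 / 0.5625 = 113.9 g/mol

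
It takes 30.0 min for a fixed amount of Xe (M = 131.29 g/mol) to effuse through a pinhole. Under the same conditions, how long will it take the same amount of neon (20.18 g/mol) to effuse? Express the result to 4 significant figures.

11.76 min

By Graham's law, t_Ne/t_Xe = √(M_Ne/M_Xe) = √(20.18/131.29) = √0.1537 = 0.3921.
So the time for Ne is 30.0 × 0.3921 = 11.76 min.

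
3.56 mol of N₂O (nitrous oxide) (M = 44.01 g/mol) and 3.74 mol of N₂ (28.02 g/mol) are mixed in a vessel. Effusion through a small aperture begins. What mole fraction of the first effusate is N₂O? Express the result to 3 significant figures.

0.432

Each component's effusion rate ∝ (its partial pressure)·(1/√M) ∝ n_i/√M_i.
So x_N₂O in the escaping gas = (n_N₂O/√M_N₂O) / Σ(n_i/√M_i)
= (3.56/√44.01) / (3.56/√44.01 + 3.74/√28.02) = 0.5366/(0.5366 + 0.7065) = 0.432.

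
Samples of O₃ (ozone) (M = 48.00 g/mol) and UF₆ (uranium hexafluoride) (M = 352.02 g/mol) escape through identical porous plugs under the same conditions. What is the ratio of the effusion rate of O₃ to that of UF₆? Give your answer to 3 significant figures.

Using Graham's law: rate_O₃/rate_UF₆ = √(M_UF₆/M_O₃) = √(352.02/48.00) = √7.334 = 2.71.

2.71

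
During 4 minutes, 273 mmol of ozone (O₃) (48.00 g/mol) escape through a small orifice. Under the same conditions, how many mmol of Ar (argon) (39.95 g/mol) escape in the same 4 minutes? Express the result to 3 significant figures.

299 mmol

Graham's law gives rate_Ar/rate_O₃ = √(M_O₃/M_Ar) = √(48.00/39.95) = √1.202 = 1.096.
So the amount for Ar is 273 × 1.096 = 299 mmol.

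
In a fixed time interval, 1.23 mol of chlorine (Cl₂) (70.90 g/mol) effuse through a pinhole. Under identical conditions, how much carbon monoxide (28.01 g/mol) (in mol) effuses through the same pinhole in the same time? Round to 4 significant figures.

1.957 mol

Using Graham's law: rate_CO/rate_Cl₂ = √(M_Cl₂/M_CO) = √(70.90/28.01) = √2.531 = 1.591.
So the amount for CO is 1.23 × 1.591 = 1.957 mol.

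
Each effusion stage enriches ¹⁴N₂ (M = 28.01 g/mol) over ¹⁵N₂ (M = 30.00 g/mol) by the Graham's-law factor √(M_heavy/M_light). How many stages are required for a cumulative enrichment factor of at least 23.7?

Per stage α = (30.00/28.01)^(1/2) = 1.07105^0.5, giving ln α = 0.03432.
Need α^N ≥ 23.7 ⇒ N ≥ ln(23.7) / ln α = 3.165 / 0.03432 = 92.24.
Rounding up, N = 93 stages.

93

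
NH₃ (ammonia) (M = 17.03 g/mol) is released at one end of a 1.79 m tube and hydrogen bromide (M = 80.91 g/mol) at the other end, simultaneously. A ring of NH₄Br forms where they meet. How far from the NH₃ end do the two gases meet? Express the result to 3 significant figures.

1.23 m

The fronts meet when d_NH₃ + d_HBr = L with d_NH₃/d_HBr = √(M_HBr/M_NH₃) (Graham's law). Here √(M_HBr/M_NH₃) = √(80.91/17.03) = 2.180.
With d_NH₃ + d_HBr = 1.79 m, d_HBr = 1.79/(1 + 2.180) = 0.5629 m.
d_NH₃ = 1.79 − 0.5629 = 1.23 m.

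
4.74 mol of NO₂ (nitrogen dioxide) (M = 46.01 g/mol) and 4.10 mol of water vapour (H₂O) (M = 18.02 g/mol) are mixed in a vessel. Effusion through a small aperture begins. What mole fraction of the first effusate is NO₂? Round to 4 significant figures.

0.4198

Rate_i ∝ x_i/√M_i (Graham's law weighted by mole fraction), so the effusate composition follows n_i/√M_i.
So x_NO₂ in the escaping gas = (n_NO₂/√M_NO₂) / Σ(n_i/√M_i)
= (4.74/√46.01) / (4.74/√46.01 + 4.10/√18.02) = 0.6988/(0.6988 + 0.9658) = 0.4198.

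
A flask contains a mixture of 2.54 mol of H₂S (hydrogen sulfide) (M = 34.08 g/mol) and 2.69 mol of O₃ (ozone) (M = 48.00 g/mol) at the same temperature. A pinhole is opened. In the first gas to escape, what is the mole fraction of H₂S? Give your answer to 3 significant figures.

Each component's effusion rate ∝ (its partial pressure)·(1/√M) ∝ n_i/√M_i.
Mole fraction of H₂S in the effusate = (n_H₂S/√M_H₂S) / (n_H₂S/√M_H₂S + n_O₃/√M_O₃)
= (2.54/√34.08) / (2.54/√34.08 + 2.69/√48.00) = 0.4351/(0.4351 + 0.3883) = 0.528.

0.528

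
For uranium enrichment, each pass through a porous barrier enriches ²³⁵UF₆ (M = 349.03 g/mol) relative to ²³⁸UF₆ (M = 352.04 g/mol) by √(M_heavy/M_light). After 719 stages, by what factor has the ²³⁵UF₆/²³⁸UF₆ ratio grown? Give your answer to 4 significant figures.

21.91

Overall factor = α^719 with α = √(352.04/349.03), i.e. (352.04/349.03)^(719/2).
= 1.00862^(719/2) = 21.91.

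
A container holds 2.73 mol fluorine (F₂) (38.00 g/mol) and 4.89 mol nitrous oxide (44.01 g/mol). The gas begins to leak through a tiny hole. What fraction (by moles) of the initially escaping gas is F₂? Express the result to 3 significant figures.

0.375

Each component's effusion rate ∝ (its partial pressure)·(1/√M) ∝ n_i/√M_i.
x_F₂(eff) = (n_F₂/√M_F₂) / (n_F₂/√M_F₂ + n_N₂O/√M_N₂O)
= (2.73/√38.00) / (2.73/√38.00 + 4.89/√44.01) = 0.4429/(0.4429 + 0.7371) = 0.375.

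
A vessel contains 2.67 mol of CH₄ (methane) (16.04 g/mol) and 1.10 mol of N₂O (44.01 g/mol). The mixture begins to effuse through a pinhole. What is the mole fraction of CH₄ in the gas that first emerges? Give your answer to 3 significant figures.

0.801

Effusion rate of each component ∝ n_i/√M_i (partial pressure × 1/√M).
So x_CH₄ in the escaping gas = (n_CH₄/√M_CH₄) / Σ(n_i/√M_i)
= (2.67/√16.04) / (2.67/√16.04 + 1.10/√44.01) = 0.6667/(0.6667 + 0.1658) = 0.801.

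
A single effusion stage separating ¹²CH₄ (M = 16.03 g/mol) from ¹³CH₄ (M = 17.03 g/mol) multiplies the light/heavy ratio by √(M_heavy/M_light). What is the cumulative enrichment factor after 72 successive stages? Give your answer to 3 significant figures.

8.83

The single-stage factor is √(M_heavy/M_light), so 72 stages give [√(17.03/16.03)]^72 = (17.03/16.03)^(72/2).
= 1.06238^36 = 8.83.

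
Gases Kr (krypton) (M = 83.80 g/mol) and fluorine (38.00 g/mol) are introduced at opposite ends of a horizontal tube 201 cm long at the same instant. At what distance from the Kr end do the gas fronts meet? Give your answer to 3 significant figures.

Graham's law gives d_Kr/d_F₂ = rate_Kr/rate_F₂ = √(M_F₂/M_Kr) = √(38.00/83.80) = 0.6734.
With d_Kr + d_F₂ = 201 cm, d_F₂ = 201/(1 + 0.6734) = 120.1 cm.
d_Kr = 201 − 120.1 = 80.9 cm.

80.9 cm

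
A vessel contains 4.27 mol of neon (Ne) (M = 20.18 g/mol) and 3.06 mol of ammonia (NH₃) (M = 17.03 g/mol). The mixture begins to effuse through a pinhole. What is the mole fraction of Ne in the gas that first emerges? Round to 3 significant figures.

Rate_i ∝ x_i/√M_i (Graham's law weighted by mole fraction), so the effusate composition follows n_i/√M_i.
x_Ne(eff) = (n_Ne/√M_Ne) / (n_Ne/√M_Ne + n_NH₃/√M_NH₃)
= (4.27/√20.18) / (4.27/√20.18 + 3.06/√17.03) = 0.9505/(0.9505 + 0.7415) = 0.562.

0.562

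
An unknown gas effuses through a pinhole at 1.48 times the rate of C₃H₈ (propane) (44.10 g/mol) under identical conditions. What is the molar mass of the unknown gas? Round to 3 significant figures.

20.1 g/mol

Using Graham's law: rate_X/rate_C₃H₈ = √(M_C₃H₈/M_X).
1.48 = √(44.10/M_X)
M_X = 44.10 / 1.48² = 44.10 / 2.190 = 20.1 g/mol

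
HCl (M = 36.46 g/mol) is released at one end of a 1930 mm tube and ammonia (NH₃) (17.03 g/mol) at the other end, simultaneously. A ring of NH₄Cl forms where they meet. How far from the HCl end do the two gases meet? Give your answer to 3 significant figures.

The fronts meet when d_HCl + d_NH₃ = L with d_HCl/d_NH₃ = √(M_NH₃/M_HCl) (Graham's law). Here √(M_NH₃/M_HCl) = √(17.03/36.46) = 0.6834.
With d_HCl + d_NH₃ = 1930 mm, d_NH₃ = 1930/(1 + 0.6834) = 1146 mm.
d_HCl = 1930 − 1146 = 784 mm.

784 mm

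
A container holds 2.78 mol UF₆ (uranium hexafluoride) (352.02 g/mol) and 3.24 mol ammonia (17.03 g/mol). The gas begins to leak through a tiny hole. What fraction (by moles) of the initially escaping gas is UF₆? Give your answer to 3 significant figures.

The effusion rate of species i is ∝ p_i/√M_i ∝ n_i/√M_i.
So x_UF₆ in the escaping gas = (n_UF₆/√M_UF₆) / Σ(n_i/√M_i)
= (2.78/√352.02) / (2.78/√352.02 + 3.24/√17.03) = 0.1482/(0.1482 + 0.7851) = 0.159.

0.159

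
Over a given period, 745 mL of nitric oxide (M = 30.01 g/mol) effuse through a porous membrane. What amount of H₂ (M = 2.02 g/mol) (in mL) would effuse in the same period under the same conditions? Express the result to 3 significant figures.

Since effusion rate ∝ 1/√M, rate_H₂/rate_NO = √(M_NO/M_H₂) = √(30.01/2.02) = √14.86 = 3.854.
So the volume for H₂ is 745 × 3.854 = 2870 mL.

2870 mL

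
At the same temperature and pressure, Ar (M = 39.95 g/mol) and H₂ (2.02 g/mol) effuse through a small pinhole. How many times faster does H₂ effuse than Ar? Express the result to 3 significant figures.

Graham's law gives rate_H₂/rate_Ar = √(M_Ar/M_H₂) = √(39.95/2.02) = √19.78 = 4.45.

4.45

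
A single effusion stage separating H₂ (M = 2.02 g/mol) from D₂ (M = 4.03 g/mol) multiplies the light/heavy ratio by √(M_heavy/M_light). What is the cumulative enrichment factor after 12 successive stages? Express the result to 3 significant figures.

Overall factor = α^12 with α = √(4.03/2.02), i.e. (4.03/2.02)^(12/2).
= 1.99505^6 = 63.1.

63.1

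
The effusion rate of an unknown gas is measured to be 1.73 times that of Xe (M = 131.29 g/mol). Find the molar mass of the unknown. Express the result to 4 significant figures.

43.87 g/mol

Since effusion rate ∝ 1/√M, rate_X/rate_Xe = √(M_Xe/M_X).
1.73 = √(131.29/M_X)
M_X = 131.29 / 1.73² = 131.29 / 2.993 = 43.87 g/mol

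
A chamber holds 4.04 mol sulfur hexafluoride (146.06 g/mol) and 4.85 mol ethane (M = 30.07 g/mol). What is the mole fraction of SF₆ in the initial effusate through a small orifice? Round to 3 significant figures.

0.274

Effusion rate of each component ∝ n_i/√M_i (partial pressure × 1/√M).
Mole fraction of SF₆ in the effusate = (n_SF₆/√M_SF₆) / (n_SF₆/√M_SF₆ + n_C₂H₆/√M_C₂H₆)
= (4.04/√146.06) / (4.04/√146.06 + 4.85/√30.07) = 0.3343/(0.3343 + 0.8845) = 0.274.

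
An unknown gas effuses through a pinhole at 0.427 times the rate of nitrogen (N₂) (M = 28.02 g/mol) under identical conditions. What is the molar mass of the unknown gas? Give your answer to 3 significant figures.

Using Graham's law: rate_X/rate_N₂ = √(M_N₂/M_X).
0.427 = √(28.02/M_X)
M_X = 28.02 / 0.427² = 28.02 / 0.1823 = 154 g/mol

154 g/mol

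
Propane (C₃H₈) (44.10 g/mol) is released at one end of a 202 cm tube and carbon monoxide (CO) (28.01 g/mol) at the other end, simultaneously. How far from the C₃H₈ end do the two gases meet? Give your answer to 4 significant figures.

89.59 cm

Distances travelled in equal time are proportional to diffusion rates, so d_C₃H₈/d_CO = √(M_CO/M_C₃H₈) = √(28.01/44.10) = 0.7970.
With d_C₃H₈ + d_CO = 202 cm, d_CO = 202/(1 + 0.7970) = 112.4 cm.
d_C₃H₈ = 202 − 112.4 = 89.59 cm.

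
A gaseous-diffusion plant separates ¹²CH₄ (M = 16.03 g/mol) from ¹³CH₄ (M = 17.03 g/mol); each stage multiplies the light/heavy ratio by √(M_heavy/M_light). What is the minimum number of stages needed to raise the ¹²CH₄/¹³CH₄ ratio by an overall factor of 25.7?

With α = √(17.03/16.03) per stage, ln α = ½ ln(1.06238) = 0.03026.
Need α^N ≥ 25.7 ⇒ N ≥ ln(25.7) / ln α = 3.246 / 0.03026 = 107.30.
Rounding up, N = 108 stages.

108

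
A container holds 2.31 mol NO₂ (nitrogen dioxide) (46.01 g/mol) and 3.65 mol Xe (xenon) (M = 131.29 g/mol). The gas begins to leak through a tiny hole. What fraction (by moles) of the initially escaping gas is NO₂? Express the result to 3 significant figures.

Each component's effusion rate ∝ (its partial pressure)·(1/√M) ∝ n_i/√M_i.
So x_NO₂ in the escaping gas = (n_NO₂/√M_NO₂) / Σ(n_i/√M_i)
= (2.31/√46.01) / (2.31/√46.01 + 3.65/√131.29) = 0.3406/(0.3406 + 0.3185) = 0.517.

0.517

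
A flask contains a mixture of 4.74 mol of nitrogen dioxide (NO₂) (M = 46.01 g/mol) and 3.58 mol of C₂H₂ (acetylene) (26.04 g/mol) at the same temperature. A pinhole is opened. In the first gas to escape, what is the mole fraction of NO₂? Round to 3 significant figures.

0.499

Effusion rate of each component ∝ n_i/√M_i (partial pressure × 1/√M).
Mole fraction of NO₂ in the effusate = (n_NO₂/√M_NO₂) / (n_NO₂/√M_NO₂ + n_C₂H₂/√M_C₂H₂)
= (4.74/√46.01) / (4.74/√46.01 + 3.58/√26.04) = 0.6988/(0.6988 + 0.7016) = 0.499.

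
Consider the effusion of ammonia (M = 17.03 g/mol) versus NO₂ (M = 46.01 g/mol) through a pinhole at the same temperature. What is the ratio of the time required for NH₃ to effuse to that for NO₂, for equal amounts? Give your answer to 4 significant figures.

Using Graham's law: t_NH₃/t_NO₂ = √(M_NH₃/M_NO₂) = √(17.03/46.01) = √0.3701 = 0.6084.

0.6084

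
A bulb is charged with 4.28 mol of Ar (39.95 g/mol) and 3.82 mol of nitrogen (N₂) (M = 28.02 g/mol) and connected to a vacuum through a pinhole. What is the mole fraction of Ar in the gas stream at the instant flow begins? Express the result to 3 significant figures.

Effusion rate of each component ∝ n_i/√M_i (partial pressure × 1/√M).
x_Ar(eff) = (n_Ar/√M_Ar) / (n_Ar/√M_Ar + n_N₂/√M_N₂)
= (4.28/√39.95) / (4.28/√39.95 + 3.82/√28.02) = 0.6772/(0.6772 + 0.7217) = 0.484.

0.484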